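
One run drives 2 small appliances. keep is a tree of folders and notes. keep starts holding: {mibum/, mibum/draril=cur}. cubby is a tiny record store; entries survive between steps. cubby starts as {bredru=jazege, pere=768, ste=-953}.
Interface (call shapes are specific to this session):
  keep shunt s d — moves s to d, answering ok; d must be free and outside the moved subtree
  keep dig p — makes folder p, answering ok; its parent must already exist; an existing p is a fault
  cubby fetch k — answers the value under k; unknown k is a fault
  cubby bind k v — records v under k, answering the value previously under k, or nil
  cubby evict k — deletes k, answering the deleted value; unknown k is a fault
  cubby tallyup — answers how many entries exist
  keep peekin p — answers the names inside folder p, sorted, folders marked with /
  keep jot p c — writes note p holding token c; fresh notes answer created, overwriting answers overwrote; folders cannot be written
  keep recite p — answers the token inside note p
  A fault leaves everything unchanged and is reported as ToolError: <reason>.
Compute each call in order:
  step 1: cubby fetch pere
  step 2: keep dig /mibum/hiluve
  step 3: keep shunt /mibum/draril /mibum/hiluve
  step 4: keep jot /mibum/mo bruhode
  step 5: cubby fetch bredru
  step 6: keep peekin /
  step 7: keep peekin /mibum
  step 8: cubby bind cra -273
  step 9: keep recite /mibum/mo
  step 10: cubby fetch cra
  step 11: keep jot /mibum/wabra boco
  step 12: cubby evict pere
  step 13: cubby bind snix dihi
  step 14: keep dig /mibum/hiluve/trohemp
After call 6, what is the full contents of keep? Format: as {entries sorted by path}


% cubby fetch k: pere
:: 768
% keep dig p: /mibum/hiluve
:: ok
% keep shunt s: /mibum/draril d: /mibum/hiluve
:: ToolError: exists
% keep jot p: /mibum/mo c: bruhode
:: created
% cubby fetch k: bredru
:: jazege
% keep peekin p: /
:: [mibum/]
% keep peekin p: /mibum
:: [draril, hiluve/, mo]
% cubby bind k: cra v: -273
:: nil
% keep recite p: /mibum/mo
:: bruhode
% cubby fetch k: cra
:: -273
% keep jot p: /mibum/wabra c: boco
:: created
% cubby evict k: pere
:: 768
% cubby bind k: snix v: dihi
:: nil
% keep dig p: /mibum/hiluve/trohemp
:: ok

Answer: {mibum/, mibum/draril=cur, mibum/hiluve/, mibum/mo=bruhode}


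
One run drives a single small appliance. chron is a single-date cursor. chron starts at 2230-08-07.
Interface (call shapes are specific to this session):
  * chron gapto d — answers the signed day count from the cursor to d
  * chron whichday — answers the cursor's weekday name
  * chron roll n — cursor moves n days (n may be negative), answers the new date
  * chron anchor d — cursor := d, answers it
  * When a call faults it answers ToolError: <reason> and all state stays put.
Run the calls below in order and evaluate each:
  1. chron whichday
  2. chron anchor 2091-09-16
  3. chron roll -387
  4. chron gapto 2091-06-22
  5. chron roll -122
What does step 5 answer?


~$ chron whichday
[out] Saturday
~$ chron anchor d→2091-09-16
[out] 2091-09-16
~$ chron roll n→-387
[out] 2090-08-25
~$ chron gapto d→2091-06-22
[out] 301
~$ chron roll n→-122
[out] 2090-04-25

Answer: 2090-04-25


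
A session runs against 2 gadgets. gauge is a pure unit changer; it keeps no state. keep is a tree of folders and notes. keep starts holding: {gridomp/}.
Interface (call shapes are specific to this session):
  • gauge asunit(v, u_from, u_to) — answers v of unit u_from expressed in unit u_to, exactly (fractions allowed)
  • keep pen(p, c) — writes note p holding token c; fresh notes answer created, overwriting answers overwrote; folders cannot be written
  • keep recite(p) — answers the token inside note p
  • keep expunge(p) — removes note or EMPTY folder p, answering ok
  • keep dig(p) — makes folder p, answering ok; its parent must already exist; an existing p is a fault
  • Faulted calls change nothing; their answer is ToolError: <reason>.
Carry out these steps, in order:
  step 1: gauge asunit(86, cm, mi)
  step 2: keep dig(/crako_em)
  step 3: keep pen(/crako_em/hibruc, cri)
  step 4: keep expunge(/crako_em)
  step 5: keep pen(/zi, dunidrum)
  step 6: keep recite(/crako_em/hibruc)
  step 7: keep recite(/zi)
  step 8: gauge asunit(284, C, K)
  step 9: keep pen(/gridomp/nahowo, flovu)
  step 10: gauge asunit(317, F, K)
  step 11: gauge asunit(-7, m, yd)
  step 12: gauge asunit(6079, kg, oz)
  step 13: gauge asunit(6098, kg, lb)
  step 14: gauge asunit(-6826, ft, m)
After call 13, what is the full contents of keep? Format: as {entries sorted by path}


>> gauge asunit(v: 86, u_from: cm, u_to: mi)
<< 215/402336
>> keep dig(p: /crako_em)
<< ok
>> keep pen(p: /crako_em/hibruc, c: cri)
<< created
>> keep expunge(p: /crako_em)
<< ToolError: not empty
>> keep pen(p: /zi, c: dunidrum)
<< created
>> keep recite(p: /crako_em/hibruc)
<< cri
>> keep recite(p: /zi)
<< dunidrum
>> gauge asunit(v: 284, u_from: C, u_to: K)
<< 11143/20
>> keep pen(p: /gridomp/nahowo, c: flovu)
<< created
>> gauge asunit(v: 317, u_from: F, u_to: K)
<< 25889/60
>> gauge asunit(v: -7, u_from: m, u_to: yd)
<< -8750/1143
>> gauge asunit(v: 6079, u_from: kg, u_to: oz)
<< 9726400000000/45359237
>> gauge asunit(v: 6098, u_from: kg, u_to: lb)
<< 609800000000/45359237
>> gauge asunit(v: -6826, u_from: ft, u_to: m)
<< -1300353/625

Answer: {crako_em/, crako_em/hibruc=cri, gridomp/, gridomp/nahowo=flovu, zi=dunidrum}


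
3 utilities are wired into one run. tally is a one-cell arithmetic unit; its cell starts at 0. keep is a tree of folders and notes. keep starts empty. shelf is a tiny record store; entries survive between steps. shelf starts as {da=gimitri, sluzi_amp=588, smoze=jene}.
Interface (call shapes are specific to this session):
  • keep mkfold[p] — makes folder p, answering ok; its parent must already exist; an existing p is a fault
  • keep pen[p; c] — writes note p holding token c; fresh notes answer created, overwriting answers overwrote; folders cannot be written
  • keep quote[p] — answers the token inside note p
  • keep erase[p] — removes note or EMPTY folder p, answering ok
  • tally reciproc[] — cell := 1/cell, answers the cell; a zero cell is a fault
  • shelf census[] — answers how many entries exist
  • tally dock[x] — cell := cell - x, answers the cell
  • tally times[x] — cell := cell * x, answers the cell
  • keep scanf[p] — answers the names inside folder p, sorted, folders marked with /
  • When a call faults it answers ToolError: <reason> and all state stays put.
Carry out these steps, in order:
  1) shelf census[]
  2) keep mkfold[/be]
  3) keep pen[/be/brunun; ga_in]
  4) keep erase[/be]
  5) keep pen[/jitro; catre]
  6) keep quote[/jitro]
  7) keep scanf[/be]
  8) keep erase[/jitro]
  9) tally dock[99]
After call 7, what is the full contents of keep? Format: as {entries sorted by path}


Answer: {be/, be/brunun=ga_in, jitro=catre}

Derivation:
// 1. shelf census() => 3
// 2. keep mkfold(p=/be) => ok
// 3. keep pen(p=/be/brunun, c=ga_in) => created
// 4. keep erase(p=/be) => ToolError: not empty
// 5. keep pen(p=/jitro, c=catre) => created
// 6. keep quote(p=/jitro) => catre
// 7. keep scanf(p=/be) => [brunun]
// 8. keep erase(p=/jitro) => ok
// 9. tally dock(x=99) => -99


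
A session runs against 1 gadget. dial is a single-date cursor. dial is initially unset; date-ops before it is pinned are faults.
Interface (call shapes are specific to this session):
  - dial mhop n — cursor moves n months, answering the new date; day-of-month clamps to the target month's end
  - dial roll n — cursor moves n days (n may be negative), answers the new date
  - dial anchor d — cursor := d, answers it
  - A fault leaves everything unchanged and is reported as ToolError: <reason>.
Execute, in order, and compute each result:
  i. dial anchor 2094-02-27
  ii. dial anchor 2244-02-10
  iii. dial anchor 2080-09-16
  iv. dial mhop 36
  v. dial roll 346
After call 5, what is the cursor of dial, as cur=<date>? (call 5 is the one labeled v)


Answer: cur=2084-08-27

Derivation:
;; dial anchor(d='2094-02-27') -> 2094-02-27
;; dial anchor(d='2244-02-10') -> 2244-02-10
;; dial anchor(d='2080-09-16') -> 2080-09-16
;; dial mhop(n='36') -> 2083-09-16
;; dial roll(n='346') -> 2084-08-27


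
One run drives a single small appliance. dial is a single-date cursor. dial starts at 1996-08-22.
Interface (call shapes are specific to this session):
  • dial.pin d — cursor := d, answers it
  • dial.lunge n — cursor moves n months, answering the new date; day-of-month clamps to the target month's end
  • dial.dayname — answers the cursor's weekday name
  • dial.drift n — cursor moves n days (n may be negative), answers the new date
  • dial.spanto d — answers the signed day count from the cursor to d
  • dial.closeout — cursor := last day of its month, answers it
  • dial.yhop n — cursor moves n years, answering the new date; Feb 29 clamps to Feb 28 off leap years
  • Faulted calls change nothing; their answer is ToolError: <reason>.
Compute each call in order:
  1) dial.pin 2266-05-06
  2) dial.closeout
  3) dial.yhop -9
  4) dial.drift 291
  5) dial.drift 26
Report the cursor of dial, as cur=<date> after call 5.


Answer: cur=2258-04-13

Derivation:
;; 1. dial.pin(d=2266-05-06) -> 2266-05-06
;; 2. dial.closeout() -> 2266-05-31
;; 3. dial.yhop(n=-9) -> 2257-05-31
;; 4. dial.drift(n=291) -> 2258-03-18
;; 5. dial.drift(n=26) -> 2258-04-13


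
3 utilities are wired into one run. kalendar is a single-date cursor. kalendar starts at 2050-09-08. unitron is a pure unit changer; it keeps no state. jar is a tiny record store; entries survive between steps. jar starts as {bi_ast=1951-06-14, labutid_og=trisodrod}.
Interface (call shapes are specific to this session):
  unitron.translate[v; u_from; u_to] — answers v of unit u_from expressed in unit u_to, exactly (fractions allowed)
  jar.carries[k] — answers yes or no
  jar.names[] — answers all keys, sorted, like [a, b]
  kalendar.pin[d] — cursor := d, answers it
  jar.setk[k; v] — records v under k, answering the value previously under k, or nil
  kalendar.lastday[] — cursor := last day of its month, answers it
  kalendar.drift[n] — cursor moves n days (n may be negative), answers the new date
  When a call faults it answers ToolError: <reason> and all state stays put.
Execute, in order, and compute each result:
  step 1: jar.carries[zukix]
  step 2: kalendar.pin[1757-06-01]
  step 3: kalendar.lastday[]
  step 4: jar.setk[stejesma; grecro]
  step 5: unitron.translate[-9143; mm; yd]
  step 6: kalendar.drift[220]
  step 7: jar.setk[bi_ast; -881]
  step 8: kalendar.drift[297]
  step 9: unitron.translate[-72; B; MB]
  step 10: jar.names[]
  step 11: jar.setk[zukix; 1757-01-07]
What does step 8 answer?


% 1. jar.carries(k=zukix) => no
% 2. kalendar.pin(d=1757-06-01) => 1757-06-01
% 3. kalendar.lastday() => 1757-06-30
% 4. jar.setk(k=stejesma, v=grecro) => nil
% 5. unitron.translate(v=-9143, u_from=mm, u_to=yd) => -45715/4572
% 6. kalendar.drift(n=220) => 1758-02-05
% 7. jar.setk(k=bi_ast, v=-881) => 1951-06-14
% 8. kalendar.drift(n=297) => 1758-11-29
% 9. unitron.translate(v=-72, u_from=B, u_to=MB) => -9/125000
% 10. jar.names() => [bi_ast, labutid_og, stejesma]
% 11. jar.setk(k=zukix, v=1757-01-07) => nil

Answer: 1758-11-29


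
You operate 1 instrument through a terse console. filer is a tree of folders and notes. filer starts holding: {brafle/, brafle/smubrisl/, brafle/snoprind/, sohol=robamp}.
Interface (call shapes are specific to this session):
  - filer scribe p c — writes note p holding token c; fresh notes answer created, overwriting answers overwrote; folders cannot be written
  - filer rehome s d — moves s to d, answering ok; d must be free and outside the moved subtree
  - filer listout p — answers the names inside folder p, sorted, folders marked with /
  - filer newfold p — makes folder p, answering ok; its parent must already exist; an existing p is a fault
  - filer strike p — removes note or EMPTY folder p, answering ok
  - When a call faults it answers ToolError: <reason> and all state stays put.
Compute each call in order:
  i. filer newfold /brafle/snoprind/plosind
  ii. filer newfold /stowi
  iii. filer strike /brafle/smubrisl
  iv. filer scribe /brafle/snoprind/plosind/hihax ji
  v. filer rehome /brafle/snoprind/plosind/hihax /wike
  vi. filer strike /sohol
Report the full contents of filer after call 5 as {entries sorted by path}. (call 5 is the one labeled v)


>>> filer newfold p='/brafle/snoprind/plosind'
  ok
>>> filer newfold p='/stowi'
  ok
>>> filer strike p='/brafle/smubrisl'
  ok
>>> filer scribe p='/brafle/snoprind/plosind/hihax' c='ji'
  created
>>> filer rehome s='/brafle/snoprind/plosind/hihax' d='/wike'
  ok
>>> filer strike p='/sohol'
  ok

Answer: {brafle/, brafle/snoprind/, brafle/snoprind/plosind/, sohol=robamp, stowi/, wike=ji}


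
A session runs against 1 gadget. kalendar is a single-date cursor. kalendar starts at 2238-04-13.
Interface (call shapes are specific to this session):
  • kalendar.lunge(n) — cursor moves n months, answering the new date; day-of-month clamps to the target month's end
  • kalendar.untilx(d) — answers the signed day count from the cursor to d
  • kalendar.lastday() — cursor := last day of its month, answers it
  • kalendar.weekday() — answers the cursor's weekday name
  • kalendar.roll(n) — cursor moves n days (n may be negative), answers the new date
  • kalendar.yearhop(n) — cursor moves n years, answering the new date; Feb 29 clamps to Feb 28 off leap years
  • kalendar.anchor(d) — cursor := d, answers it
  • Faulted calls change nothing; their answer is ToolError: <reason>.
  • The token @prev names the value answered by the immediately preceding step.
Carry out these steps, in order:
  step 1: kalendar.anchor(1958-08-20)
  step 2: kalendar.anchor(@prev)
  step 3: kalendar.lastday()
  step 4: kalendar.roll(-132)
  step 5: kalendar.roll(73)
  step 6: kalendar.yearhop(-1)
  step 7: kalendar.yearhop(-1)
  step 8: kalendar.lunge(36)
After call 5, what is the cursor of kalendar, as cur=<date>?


Answer: cur=1958-07-03

Derivation:
·→ anchor(1958-08-20)
·← 1958-08-20
·→ anchor(@prev)
·← 1958-08-20
·→ lastday()
·← 1958-08-31
·→ roll(-132)
·← 1958-04-21
·→ roll(73)
·← 1958-07-03
·→ yearhop(-1)
·← 1957-07-03
·→ yearhop(-1)
·← 1956-07-03
·→ lunge(36)
·← 1959-07-03


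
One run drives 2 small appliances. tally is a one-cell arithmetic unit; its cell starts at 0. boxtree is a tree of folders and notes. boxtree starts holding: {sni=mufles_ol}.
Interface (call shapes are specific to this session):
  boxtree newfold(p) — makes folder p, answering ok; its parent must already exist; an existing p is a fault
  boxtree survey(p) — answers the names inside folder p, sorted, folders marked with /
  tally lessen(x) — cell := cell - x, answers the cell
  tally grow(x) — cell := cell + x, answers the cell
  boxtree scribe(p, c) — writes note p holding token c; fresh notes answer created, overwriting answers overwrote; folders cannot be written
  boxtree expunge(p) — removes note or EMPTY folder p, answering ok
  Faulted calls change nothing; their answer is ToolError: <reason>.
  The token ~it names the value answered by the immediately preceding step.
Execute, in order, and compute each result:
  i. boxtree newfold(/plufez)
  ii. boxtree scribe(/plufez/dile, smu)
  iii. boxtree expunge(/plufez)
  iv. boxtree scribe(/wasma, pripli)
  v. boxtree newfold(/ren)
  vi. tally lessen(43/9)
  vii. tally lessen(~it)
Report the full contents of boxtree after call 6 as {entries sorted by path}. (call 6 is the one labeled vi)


Answer: {plufez/, plufez/dile=smu, ren/, sni=mufles_ol, wasma=pripli}

Derivation:
-> boxtree newfold(p→/plufez)
<- ok
-> boxtree scribe(p→/plufez/dile, c→smu)
<- created
-> boxtree expunge(p→/plufez)
<- ToolError: not empty
-> boxtree scribe(p→/wasma, c→pripli)
<- created
-> boxtree newfold(p→/ren)
<- ok
-> tally lessen(x→43/9)
<- -43/9
-> tally lessen(x→~it)
<- 0


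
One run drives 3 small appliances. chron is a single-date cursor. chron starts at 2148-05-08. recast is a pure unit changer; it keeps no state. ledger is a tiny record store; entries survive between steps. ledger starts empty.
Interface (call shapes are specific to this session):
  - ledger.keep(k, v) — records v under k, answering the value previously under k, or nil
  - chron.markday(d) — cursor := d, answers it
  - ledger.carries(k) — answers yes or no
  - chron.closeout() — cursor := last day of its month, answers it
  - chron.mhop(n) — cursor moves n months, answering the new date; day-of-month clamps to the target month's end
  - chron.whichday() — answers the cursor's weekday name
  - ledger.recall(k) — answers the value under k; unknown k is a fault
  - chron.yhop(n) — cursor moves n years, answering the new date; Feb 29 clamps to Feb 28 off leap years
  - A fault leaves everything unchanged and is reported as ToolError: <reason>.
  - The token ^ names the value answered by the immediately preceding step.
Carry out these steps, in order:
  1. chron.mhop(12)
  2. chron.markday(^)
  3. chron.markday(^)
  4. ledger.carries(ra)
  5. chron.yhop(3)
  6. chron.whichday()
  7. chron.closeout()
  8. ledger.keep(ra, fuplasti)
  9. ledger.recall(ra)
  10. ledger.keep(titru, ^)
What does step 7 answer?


-- 1. chron.mhop(n='12') : 2149-05-08
-- 2. chron.markday(d='^') : 2149-05-08
-- 3. chron.markday(d='^') : 2149-05-08
-- 4. ledger.carries(k='ra') : no
-- 5. chron.yhop(n='3') : 2152-05-08
-- 6. chron.whichday() : Monday
-- 7. chron.closeout() : 2152-05-31
-- 8. ledger.keep(k='ra', v='fuplasti') : nil
-- 9. ledger.recall(k='ra') : fuplasti
-- 10. ledger.keep(k='titru', v='^') : nil

Answer: 2152-05-31


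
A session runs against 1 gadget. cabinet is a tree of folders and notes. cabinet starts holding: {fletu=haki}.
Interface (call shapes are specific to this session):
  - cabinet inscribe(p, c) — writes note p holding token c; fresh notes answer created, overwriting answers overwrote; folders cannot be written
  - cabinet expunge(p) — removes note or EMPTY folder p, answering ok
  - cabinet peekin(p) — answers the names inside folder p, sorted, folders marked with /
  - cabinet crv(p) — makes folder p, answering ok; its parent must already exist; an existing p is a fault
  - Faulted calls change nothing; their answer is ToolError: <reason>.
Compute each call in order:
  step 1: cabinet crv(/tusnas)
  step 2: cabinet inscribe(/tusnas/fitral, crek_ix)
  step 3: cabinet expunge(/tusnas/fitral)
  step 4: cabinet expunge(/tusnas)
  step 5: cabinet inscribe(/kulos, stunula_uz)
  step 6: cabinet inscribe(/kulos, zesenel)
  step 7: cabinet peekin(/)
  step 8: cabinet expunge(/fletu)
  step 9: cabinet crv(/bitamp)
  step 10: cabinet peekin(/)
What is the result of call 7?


Answer: [fletu, kulos]

Derivation:
> cabinet crv p→/tusnas
  ok
> cabinet inscribe p→/tusnas/fitral c→crek_ix
  created
> cabinet expunge p→/tusnas/fitral
  ok
> cabinet expunge p→/tusnas
  ok
> cabinet inscribe p→/kulos c→stunula_uz
  created
> cabinet inscribe p→/kulos c→zesenel
  overwrote
> cabinet peekin p→/
  [fletu, kulos]
> cabinet expunge p→/fletu
  ok
> cabinet crv p→/bitamp
  ok
> cabinet peekin p→/
  [bitamp/, kulos]


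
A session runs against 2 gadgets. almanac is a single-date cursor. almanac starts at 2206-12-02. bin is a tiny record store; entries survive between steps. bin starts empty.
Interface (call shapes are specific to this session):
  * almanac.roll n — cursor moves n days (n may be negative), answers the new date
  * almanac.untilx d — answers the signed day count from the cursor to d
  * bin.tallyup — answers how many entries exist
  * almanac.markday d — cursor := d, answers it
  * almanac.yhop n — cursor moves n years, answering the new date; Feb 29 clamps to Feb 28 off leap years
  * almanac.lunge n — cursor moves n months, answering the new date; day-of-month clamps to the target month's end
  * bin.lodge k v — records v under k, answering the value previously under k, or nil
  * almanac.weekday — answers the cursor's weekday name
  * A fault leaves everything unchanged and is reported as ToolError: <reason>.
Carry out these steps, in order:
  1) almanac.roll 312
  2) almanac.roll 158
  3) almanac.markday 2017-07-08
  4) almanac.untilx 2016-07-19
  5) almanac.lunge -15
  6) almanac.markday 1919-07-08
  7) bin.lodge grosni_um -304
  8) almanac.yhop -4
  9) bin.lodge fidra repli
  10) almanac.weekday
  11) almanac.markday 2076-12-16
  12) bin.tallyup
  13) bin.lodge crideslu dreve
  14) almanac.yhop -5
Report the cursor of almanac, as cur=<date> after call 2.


Answer: cur=2208-03-16

Derivation:
> roll n=312
:: 2207-10-10
> roll n=158
:: 2208-03-16
> markday d=2017-07-08
:: 2017-07-08
> untilx d=2016-07-19
:: -354
> lunge n=-15
:: 2016-04-08
> markday d=1919-07-08
:: 1919-07-08
> lodge k=grosni_um v=-304
:: nil
> yhop n=-4
:: 1915-07-08
> lodge k=fidra v=repli
:: nil
> weekday
:: Thursday
> markday d=2076-12-16
:: 2076-12-16
> tallyup
:: 2
> lodge k=crideslu v=dreve
:: nil
> yhop n=-5
:: 2071-12-16


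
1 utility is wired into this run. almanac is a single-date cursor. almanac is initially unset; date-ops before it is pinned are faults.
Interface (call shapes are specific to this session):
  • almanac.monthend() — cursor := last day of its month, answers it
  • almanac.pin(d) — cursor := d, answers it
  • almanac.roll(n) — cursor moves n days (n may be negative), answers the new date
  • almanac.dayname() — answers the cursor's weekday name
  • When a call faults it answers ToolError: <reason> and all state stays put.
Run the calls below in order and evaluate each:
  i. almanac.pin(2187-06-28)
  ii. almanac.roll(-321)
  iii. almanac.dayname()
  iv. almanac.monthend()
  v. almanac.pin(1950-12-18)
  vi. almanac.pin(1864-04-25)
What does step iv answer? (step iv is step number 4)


Do: almanac.pin[d→2187-06-28]
See: 2187-06-28
Do: almanac.roll[n→-321]
See: 2186-08-11
Do: almanac.dayname[]
See: Friday
Do: almanac.monthend[]
See: 2186-08-31
Do: almanac.pin[d→1950-12-18]
See: 1950-12-18
Do: almanac.pin[d→1864-04-25]
See: 1864-04-25

Answer: 2186-08-31


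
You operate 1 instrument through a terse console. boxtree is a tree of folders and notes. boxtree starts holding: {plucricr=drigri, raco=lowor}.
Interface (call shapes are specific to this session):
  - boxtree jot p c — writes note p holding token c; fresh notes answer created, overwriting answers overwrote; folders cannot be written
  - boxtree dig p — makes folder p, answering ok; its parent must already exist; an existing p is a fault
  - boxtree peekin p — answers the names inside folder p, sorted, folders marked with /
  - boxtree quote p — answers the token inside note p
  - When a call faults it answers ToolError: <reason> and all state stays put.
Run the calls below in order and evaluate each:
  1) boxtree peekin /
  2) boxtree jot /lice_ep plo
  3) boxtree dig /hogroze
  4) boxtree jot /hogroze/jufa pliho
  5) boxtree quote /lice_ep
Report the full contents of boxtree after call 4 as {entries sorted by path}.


Answer: {hogroze/, hogroze/jufa=pliho, lice_ep=plo, plucricr=drigri, raco=lowor}

Derivation:
-> boxtree peekin(p→/)
<- [plucricr, raco]
-> boxtree jot(p→/lice_ep, c→plo)
<- created
-> boxtree dig(p→/hogroze)
<- ok
-> boxtree jot(p→/hogroze/jufa, c→pliho)
<- created
-> boxtree quote(p→/lice_ep)
<- plo


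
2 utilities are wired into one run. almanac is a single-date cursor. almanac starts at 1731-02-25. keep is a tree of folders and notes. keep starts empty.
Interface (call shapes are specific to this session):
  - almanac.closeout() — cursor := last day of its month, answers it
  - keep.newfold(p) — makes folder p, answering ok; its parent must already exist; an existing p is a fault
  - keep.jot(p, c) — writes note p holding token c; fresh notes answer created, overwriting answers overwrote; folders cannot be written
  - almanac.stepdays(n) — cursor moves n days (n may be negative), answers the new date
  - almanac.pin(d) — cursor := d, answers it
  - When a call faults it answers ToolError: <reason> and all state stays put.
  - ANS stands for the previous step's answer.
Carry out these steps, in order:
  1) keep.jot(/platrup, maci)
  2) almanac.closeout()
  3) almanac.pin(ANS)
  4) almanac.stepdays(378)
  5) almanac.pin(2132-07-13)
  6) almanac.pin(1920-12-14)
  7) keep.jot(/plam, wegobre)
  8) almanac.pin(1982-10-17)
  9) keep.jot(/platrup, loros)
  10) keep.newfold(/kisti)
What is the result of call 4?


Answer: 1732-03-12

Derivation:
CALL jot[/platrup; maci]
RET  created
CALL closeout[]
RET  1731-02-28
CALL pin[ANS]
RET  1731-02-28
CALL stepdays[378]
RET  1732-03-12
CALL pin[2132-07-13]
RET  2132-07-13
CALL pin[1920-12-14]
RET  1920-12-14
CALL jot[/plam; wegobre]
RET  created
CALL pin[1982-10-17]
RET  1982-10-17
CALL jot[/platrup; loros]
RET  overwrote
CALL newfold[/kisti]
RET  ok


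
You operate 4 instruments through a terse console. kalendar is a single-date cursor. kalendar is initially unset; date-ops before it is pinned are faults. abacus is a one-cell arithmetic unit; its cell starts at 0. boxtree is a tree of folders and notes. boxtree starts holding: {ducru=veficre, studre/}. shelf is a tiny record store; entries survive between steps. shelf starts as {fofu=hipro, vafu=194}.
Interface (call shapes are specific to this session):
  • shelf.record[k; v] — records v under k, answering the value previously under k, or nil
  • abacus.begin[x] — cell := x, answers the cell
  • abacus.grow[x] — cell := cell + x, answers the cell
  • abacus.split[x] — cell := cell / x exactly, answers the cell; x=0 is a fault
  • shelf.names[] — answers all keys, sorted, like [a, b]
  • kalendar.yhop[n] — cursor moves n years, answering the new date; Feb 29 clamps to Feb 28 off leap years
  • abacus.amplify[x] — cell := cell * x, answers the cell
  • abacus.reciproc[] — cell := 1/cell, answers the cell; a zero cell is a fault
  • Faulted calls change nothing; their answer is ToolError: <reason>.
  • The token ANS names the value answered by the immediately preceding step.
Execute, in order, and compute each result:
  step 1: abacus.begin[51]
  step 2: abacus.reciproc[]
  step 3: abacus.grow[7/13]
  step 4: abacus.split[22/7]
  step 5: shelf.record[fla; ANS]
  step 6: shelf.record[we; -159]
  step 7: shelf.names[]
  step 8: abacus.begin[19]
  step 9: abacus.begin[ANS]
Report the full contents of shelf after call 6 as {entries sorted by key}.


Invoking abacus.begin passing x→51, and see 51.
I call abacus.reciproc(), — result: 1/51.
I use abacus.grow passing x→7/13, and get 370/663.
Calling abacus.split passing x→22/7: 1295/7293.
I invoke shelf.record passing k→fla, v→ANS, yielding nil.
Then shelf.record passing k→we, v→-159, which returns nil.
Next I call shelf.names(), and get [fla, fofu, vafu, we].
Now I run abacus.begin passing x→19, → 19.
Next I call abacus.begin passing x→ANS, → 19.

Answer: {fla=1295/7293, fofu=hipro, vafu=194, we=-159}


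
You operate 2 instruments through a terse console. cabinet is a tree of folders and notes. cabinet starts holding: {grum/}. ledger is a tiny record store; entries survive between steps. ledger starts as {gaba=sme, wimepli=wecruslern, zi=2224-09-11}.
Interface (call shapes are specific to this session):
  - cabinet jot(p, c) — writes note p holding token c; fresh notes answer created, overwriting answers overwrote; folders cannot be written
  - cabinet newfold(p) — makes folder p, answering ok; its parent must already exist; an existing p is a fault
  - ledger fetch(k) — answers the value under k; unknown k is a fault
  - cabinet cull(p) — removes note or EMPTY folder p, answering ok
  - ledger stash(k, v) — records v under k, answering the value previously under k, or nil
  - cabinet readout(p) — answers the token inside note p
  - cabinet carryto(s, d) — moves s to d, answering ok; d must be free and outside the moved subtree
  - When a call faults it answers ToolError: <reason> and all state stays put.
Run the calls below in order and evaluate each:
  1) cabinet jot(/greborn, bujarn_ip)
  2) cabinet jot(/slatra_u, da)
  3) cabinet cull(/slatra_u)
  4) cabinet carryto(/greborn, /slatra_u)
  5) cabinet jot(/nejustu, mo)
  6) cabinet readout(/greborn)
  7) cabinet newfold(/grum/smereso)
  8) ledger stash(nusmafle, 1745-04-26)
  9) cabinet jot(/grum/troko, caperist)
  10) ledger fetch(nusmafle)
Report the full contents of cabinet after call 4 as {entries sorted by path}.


$ cabinet jot p→/greborn c→bujarn_ip
= created
$ cabinet jot p→/slatra_u c→da
= created
$ cabinet cull p→/slatra_u
= ok
$ cabinet carryto s→/greborn d→/slatra_u
= ok
$ cabinet jot p→/nejustu c→mo
= created
$ cabinet readout p→/greborn
= ToolError: not found
$ cabinet newfold p→/grum/smereso
= ok
$ ledger stash k→nusmafle v→1745-04-26
= nil
$ cabinet jot p→/grum/troko c→caperist
= created
$ ledger fetch k→nusmafle
= 1745-04-26

Answer: {grum/, slatra_u=bujarn_ip}


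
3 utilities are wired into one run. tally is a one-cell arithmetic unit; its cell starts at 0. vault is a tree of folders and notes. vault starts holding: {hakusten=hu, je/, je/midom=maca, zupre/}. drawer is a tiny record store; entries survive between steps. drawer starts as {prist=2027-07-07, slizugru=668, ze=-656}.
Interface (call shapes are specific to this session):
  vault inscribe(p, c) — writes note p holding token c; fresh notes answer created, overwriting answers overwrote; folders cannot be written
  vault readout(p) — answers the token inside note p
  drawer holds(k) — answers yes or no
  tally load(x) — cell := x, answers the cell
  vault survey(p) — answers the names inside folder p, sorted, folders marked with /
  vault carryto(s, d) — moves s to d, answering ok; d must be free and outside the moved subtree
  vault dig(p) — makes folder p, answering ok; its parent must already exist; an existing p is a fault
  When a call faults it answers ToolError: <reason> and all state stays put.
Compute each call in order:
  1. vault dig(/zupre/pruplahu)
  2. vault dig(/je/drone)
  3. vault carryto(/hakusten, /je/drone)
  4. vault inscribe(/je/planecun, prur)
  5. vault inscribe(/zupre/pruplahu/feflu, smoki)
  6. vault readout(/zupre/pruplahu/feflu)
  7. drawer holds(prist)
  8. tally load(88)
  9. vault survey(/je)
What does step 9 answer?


Answer: [drone/, midom, planecun]

Derivation:
% 1. vault dig(p=/zupre/pruplahu) -> ok
% 2. vault dig(p=/je/drone) -> ok
% 3. vault carryto(s=/hakusten, d=/je/drone) -> ToolError: exists
% 4. vault inscribe(p=/je/planecun, c=prur) -> created
% 5. vault inscribe(p=/zupre/pruplahu/feflu, c=smoki) -> created
% 6. vault readout(p=/zupre/pruplahu/feflu) -> smoki
% 7. drawer holds(k=prist) -> yes
% 8. tally load(x=88) -> 88
% 9. vault survey(p=/je) -> [drone/, midom, planecun]


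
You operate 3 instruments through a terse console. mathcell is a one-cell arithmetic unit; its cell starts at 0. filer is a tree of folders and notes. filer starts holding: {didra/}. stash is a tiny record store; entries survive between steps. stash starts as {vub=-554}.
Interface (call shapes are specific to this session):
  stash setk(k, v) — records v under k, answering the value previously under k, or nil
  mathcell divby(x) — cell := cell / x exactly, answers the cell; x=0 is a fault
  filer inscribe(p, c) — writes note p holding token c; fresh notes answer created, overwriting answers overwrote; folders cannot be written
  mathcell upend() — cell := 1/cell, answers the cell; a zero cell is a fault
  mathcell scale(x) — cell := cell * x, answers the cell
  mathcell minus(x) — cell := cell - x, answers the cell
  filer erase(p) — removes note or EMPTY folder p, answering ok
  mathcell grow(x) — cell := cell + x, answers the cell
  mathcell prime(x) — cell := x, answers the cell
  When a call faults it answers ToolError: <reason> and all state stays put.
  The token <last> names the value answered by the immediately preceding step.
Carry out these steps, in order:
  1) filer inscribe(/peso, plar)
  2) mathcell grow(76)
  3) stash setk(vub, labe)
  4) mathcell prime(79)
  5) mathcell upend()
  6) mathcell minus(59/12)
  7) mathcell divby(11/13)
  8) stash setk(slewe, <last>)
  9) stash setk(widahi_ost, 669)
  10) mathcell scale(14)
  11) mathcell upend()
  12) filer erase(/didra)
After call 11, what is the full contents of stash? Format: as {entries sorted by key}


;; filer inscribe(p='/peso', c='plar') ~> created
;; mathcell grow(x='76') ~> 76
;; stash setk(k='vub', v='labe') ~> -554
;; mathcell prime(x='79') ~> 79
;; mathcell upend() ~> 1/79
;; mathcell minus(x='59/12') ~> -4649/948
;; mathcell divby(x='11/13') ~> -60437/10428
;; stash setk(k='slewe', v='<last>') ~> nil
;; stash setk(k='widahi_ost', v='669') ~> nil
;; mathcell scale(x='14') ~> -423059/5214
;; mathcell upend() ~> -5214/423059
;; filer erase(p='/didra') ~> ok

Answer: {slewe=-60437/10428, vub=labe, widahi_ost=669}


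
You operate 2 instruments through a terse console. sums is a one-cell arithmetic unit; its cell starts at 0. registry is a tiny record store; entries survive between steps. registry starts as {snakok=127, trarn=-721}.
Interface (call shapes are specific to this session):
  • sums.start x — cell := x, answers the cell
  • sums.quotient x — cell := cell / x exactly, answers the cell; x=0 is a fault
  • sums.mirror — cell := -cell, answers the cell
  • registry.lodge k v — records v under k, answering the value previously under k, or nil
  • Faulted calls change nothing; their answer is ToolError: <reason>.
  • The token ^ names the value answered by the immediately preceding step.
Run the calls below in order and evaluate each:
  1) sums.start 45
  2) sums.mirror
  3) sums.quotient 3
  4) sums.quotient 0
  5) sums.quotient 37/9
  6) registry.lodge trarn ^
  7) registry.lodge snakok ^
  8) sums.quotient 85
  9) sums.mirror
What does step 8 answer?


Answer: -27/629

Derivation:
;; 1. sums.start(45) -> 45
;; 2. sums.mirror() -> -45
;; 3. sums.quotient(3) -> -15
;; 4. sums.quotient(0) -> ToolError: division by zero
;; 5. sums.quotient(37/9) -> -135/37
;; 6. registry.lodge(trarn, ^) -> -721
;; 7. registry.lodge(snakok, ^) -> 127
;; 8. sums.quotient(85) -> -27/629
;; 9. sums.mirror() -> 27/629


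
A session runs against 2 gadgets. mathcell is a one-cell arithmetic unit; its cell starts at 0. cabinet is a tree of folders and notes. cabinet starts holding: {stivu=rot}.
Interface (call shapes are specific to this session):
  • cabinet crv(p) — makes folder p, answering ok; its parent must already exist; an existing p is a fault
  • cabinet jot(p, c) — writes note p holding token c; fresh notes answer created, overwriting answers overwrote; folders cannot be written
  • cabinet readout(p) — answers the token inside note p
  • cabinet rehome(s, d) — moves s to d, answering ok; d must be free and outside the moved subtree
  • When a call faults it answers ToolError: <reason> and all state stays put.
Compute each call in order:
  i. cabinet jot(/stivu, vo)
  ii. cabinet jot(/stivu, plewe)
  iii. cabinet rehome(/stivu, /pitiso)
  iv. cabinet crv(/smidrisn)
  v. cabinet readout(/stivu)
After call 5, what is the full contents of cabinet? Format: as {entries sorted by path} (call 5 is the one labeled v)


Answer: {pitiso=plewe, smidrisn/}

Derivation:
I use cabinet jot passing p=/stivu, c=vo: overwrote.
I invoke cabinet jot passing p=/stivu, c=plewe, and get overwrote.
Invoking cabinet rehome passing s=/stivu, d=/pitiso, — result: ok.
Next I call cabinet crv passing p=/smidrisn, which returns ok.
I invoke cabinet readout passing p=/stivu, giving ToolError: not found.


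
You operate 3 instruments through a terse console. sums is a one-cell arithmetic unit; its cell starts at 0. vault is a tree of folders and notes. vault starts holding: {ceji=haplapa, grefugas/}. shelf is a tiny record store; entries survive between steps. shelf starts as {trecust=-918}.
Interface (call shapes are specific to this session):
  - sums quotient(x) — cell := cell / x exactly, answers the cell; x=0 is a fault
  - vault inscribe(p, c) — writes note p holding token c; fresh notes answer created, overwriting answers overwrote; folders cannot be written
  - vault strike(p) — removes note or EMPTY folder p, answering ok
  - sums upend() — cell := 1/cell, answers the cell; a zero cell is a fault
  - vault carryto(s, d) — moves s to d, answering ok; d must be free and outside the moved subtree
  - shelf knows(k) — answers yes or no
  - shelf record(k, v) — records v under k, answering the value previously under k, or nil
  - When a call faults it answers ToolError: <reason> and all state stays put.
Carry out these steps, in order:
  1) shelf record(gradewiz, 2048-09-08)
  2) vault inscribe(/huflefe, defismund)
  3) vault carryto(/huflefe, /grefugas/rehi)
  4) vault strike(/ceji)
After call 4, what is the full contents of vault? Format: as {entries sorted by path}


$ shelf record gradewiz 2048-09-08
[out] nil
$ vault inscribe /huflefe defismund
[out] created
$ vault carryto /huflefe /grefugas/rehi
[out] ok
$ vault strike /ceji
[out] ok

Answer: {grefugas/, grefugas/rehi=defismund}


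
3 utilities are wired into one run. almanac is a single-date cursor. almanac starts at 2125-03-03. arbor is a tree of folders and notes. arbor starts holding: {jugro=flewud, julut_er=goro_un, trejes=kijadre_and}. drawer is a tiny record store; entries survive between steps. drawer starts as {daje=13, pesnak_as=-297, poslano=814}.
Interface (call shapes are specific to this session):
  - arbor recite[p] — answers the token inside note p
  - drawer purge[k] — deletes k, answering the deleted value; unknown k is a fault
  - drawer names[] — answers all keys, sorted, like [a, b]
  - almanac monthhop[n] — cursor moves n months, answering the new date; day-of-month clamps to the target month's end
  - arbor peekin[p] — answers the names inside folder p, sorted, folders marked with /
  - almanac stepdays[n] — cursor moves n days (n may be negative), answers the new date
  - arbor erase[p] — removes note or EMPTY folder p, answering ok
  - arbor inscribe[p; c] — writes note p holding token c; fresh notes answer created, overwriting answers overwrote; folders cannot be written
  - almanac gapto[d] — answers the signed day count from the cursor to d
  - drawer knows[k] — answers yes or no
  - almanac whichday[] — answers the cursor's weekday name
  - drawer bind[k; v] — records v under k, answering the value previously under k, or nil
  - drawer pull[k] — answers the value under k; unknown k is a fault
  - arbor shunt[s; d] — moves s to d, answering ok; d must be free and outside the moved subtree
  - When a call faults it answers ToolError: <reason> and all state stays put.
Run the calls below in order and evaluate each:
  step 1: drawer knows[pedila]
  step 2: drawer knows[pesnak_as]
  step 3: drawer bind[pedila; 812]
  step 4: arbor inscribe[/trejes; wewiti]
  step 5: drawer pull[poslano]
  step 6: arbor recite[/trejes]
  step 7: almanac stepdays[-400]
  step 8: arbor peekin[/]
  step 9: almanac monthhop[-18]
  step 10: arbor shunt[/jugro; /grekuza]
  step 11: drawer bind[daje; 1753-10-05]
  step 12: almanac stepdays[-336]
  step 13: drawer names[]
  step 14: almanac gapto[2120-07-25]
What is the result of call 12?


! 1. drawer knows(k: pedila) : no
! 2. drawer knows(k: pesnak_as) : yes
! 3. drawer bind(k: pedila, v: 812) : nil
! 4. arbor inscribe(p: /trejes, c: wewiti) : overwrote
! 5. drawer pull(k: poslano) : 814
! 6. arbor recite(p: /trejes) : wewiti
! 7. almanac stepdays(n: -400) : 2124-01-28
! 8. arbor peekin(p: /) : [jugro, julut_er, trejes]
! 9. almanac monthhop(n: -18) : 2122-07-28
! 10. arbor shunt(s: /jugro, d: /grekuza) : ok
! 11. drawer bind(k: daje, v: 1753-10-05) : 13
! 12. almanac stepdays(n: -336) : 2121-08-26
! 13. drawer names() : [daje, pedila, pesnak_as, poslano]
! 14. almanac gapto(d: 2120-07-25) : -397

Answer: 2121-08-26


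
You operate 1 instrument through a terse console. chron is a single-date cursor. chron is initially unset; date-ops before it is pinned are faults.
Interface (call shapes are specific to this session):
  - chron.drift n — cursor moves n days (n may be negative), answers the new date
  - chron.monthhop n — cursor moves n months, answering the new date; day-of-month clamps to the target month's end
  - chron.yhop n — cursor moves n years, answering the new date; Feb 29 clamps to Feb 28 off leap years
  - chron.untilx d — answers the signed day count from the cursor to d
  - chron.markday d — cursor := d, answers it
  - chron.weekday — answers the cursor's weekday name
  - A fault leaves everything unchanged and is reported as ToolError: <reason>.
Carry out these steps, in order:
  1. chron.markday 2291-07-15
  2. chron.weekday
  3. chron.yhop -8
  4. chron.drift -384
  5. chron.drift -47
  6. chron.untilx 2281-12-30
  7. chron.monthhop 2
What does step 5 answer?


I call chron.markday on d='2291-07-15', and see 2291-07-15.
I run chron.weekday(), → Wednesday.
Using chron.yhop on n='-8', and get 2283-07-15.
I use chron.drift on n='-384', giving 2282-06-26.
Invoking chron.drift on n='-47', — result: 2282-05-10.
Calling chron.untilx on d='2281-12-30', and get -131.
I invoke chron.monthhop on n='2', and observe 2282-07-10.

Answer: 2282-05-10
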